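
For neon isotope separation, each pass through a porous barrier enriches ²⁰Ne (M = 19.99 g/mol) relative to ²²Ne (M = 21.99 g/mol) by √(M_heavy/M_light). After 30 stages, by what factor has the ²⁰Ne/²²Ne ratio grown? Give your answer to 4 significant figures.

4.180

Each stage multiplies the ratio by α = √(21.99/19.99), so after 30 stages the overall factor is α^30 = (21.99/19.99)^(30/2).
= 1.10005^15 = 4.180.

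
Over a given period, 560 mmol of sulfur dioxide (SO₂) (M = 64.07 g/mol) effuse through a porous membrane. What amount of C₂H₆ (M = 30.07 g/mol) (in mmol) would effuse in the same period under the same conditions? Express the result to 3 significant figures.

Using Graham's law: rate_C₂H₆/rate_SO₂ = √(M_SO₂/M_C₂H₆) = √(64.07/30.07) = √2.131 = 1.460.
So the amount for C₂H₆ is 560 × 1.460 = 817 mmol.

817 mmol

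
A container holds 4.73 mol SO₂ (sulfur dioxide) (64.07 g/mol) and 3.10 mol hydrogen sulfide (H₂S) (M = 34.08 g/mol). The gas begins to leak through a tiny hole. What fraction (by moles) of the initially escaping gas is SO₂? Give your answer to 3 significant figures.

0.527

Each component's effusion rate ∝ (its partial pressure)·(1/√M) ∝ n_i/√M_i.
So x_SO₂ in the escaping gas = (n_SO₂/√M_SO₂) / Σ(n_i/√M_i)
= (4.73/√64.07) / (4.73/√64.07 + 3.10/√34.08) = 0.5909/(0.5909 + 0.5310) = 0.527.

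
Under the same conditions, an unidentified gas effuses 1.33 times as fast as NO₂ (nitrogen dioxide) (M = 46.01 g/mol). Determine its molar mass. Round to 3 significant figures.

26.0 g/mol

Using Graham's law: rate_X/rate_NO₂ = √(M_NO₂/M_X).
1.33 = √(46.01/M_X)
M_X = 46.01 / 1.33² = 46.01 / 1.769 = 26.0 g/mol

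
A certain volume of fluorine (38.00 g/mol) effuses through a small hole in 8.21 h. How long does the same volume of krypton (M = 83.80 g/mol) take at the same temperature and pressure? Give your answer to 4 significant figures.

12.19 h

Since effusion rate ∝ 1/√M, t_Kr/t_F₂ = √(M_Kr/M_F₂) = √(83.80/38.00) = √2.205 = 1.485.
So the time for Kr is 8.21 × 1.485 = 12.19 h.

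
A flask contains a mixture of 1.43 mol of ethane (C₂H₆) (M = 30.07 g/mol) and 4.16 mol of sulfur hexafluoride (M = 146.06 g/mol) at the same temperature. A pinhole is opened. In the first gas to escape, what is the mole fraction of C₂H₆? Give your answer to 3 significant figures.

Each component's effusion rate ∝ (its partial pressure)·(1/√M) ∝ n_i/√M_i.
x_C₂H₆(eff) = (n_C₂H₆/√M_C₂H₆) / (n_C₂H₆/√M_C₂H₆ + n_SF₆/√M_SF₆)
= (1.43/√30.07) / (1.43/√30.07 + 4.16/√146.06) = 0.2608/(0.2608 + 0.3442) = 0.431.

0.431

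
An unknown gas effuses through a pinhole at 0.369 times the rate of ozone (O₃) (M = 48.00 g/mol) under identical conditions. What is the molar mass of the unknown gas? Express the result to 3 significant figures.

By Graham's law, rate_X/rate_O₃ = √(M_O₃/M_X).
0.369 = √(48.00/M_X)
M_X = 48.00 / 0.369² = 48.00 / 0.1362 = 353 g/mol

353 g/mol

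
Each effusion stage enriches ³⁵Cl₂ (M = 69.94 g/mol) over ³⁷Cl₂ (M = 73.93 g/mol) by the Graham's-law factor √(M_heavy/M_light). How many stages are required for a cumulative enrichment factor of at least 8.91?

Per stage α = (73.93/69.94)^(1/2) = 1.05705^0.5, giving ln α = 0.02774.
Need α^N ≥ 8.91 ⇒ N ≥ ln(8.91) / ln α = 2.187 / 0.02774 = 78.84.
Minimum whole number of stages: N = 79.

79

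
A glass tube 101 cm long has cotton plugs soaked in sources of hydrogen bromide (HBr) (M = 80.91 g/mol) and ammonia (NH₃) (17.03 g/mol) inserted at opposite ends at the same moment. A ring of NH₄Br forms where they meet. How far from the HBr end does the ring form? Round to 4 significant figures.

31.76 cm

In equal time, each gas travels a distance ∝ its rate ∝ 1/√M, so d_HBr/d_NH₃ = √(M_NH₃/M_HBr) = √(17.03/80.91) = 0.4588.
With d_HBr + d_NH₃ = 101 cm, d_NH₃ = 101/(1 + 0.4588) = 69.24 cm.
d_HBr = 101 − 69.24 = 31.76 cm.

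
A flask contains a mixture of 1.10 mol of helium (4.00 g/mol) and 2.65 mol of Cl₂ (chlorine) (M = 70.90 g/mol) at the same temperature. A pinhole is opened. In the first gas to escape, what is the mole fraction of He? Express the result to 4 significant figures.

Effusion rate of each component ∝ n_i/√M_i (partial pressure × 1/√M).
Mole fraction of He in the effusate = (n_He/√M_He) / (n_He/√M_He + n_Cl₂/√M_Cl₂)
= (1.10/√4.00) / (1.10/√4.00 + 2.65/√70.90) = 0.5500/(0.5500 + 0.3147) = 0.6360.

0.6360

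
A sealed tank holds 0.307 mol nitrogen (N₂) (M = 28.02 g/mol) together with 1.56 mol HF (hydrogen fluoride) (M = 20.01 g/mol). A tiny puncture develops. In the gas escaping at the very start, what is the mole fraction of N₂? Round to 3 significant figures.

0.143

Rate_i ∝ x_i/√M_i (Graham's law weighted by mole fraction), so the effusate composition follows n_i/√M_i.
x_N₂(eff) = (n_N₂/√M_N₂) / (n_N₂/√M_N₂ + n_HF/√M_HF)
= (0.307/√28.02) / (0.307/√28.02 + 1.56/√20.01) = 0.05800/(0.05800 + 0.3487) = 0.143.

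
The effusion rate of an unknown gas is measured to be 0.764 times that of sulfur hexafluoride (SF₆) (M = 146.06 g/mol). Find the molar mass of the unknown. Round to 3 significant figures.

250 g/mol

Graham's law gives rate_X/rate_SF₆ = √(M_SF₆/M_X).
0.764 = √(146.06/M_X)
M_X = 146.06 / 0.764² = 146.06 / 0.5837 = 250 g/mol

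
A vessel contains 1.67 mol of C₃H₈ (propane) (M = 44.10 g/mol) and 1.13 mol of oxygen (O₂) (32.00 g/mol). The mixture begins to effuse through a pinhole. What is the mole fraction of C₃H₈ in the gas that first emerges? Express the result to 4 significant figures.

0.5573

Rate_i ∝ x_i/√M_i (Graham's law weighted by mole fraction), so the effusate composition follows n_i/√M_i.
So x_C₃H₈ in the escaping gas = (n_C₃H₈/√M_C₃H₈) / Σ(n_i/√M_i)
= (1.67/√44.10) / (1.67/√44.10 + 1.13/√32.00) = 0.2515/(0.2515 + 0.1998) = 0.5573.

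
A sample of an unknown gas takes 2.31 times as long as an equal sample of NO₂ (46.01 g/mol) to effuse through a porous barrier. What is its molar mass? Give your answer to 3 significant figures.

246 g/mol

Graham's law gives t_X/t_NO₂ = √(M_X/M_NO₂).
2.31 = √(M_X/46.01)
M_X = 46.01 × 2.31² = 46.01 × 5.336 = 246 g/mol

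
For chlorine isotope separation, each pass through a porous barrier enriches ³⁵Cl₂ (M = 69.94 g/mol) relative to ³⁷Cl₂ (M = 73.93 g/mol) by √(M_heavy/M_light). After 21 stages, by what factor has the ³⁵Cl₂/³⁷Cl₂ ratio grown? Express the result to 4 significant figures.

1.791

Each stage multiplies the ratio by α = √(73.93/69.94), so after 21 stages the overall factor is α^21 = (73.93/69.94)^(21/2).
= 1.05705^(21/2) = 1.791.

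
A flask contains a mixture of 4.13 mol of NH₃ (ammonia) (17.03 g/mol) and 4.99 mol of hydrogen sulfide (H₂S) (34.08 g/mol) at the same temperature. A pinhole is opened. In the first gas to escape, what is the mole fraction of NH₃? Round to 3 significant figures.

Effusion rate of each component ∝ n_i/√M_i (partial pressure × 1/√M).
Mole fraction of NH₃ in the effusate = (n_NH₃/√M_NH₃) / (n_NH₃/√M_NH₃ + n_H₂S/√M_H₂S)
= (4.13/√17.03) / (4.13/√17.03 + 4.99/√34.08) = 1.001/(1.001 + 0.8548) = 0.539.

0.539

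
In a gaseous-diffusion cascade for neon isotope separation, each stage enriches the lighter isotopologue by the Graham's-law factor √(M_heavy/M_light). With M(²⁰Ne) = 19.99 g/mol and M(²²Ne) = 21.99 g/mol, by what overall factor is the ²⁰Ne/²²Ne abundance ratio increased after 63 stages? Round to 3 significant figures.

After 63 stages the ratio has grown by (√(21.99/19.99))^63 = (21.99/19.99)^(63/2).
= 1.10005^(63/2) = 20.2.

20.2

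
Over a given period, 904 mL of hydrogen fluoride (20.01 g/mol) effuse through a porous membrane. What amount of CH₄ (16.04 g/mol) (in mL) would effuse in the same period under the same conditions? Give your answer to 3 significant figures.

1010 mL

Using Graham's law: rate_CH₄/rate_HF = √(M_HF/M_CH₄) = √(20.01/16.04) = √1.248 = 1.117.
So the volume for CH₄ is 904 × 1.117 = 1010 mL.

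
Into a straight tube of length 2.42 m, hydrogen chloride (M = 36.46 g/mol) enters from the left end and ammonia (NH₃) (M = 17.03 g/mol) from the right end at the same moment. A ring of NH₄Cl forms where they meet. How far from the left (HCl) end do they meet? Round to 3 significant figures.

Graham's law gives d_HCl/d_NH₃ = rate_HCl/rate_NH₃ = √(M_NH₃/M_HCl) = √(17.03/36.46) = 0.6834.
With d_HCl + d_NH₃ = 2.42 m, d_NH₃ = 2.42/(1 + 0.6834) = 1.438 m.
d_HCl = 2.42 − 1.438 = 0.982 m.

0.982 m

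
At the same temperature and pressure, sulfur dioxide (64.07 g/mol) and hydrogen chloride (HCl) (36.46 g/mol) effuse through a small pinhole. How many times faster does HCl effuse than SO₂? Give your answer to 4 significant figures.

1.326

Using Graham's law: rate_HCl/rate_SO₂ = √(M_SO₂/M_HCl) = √(64.07/36.46) = √1.757 = 1.326.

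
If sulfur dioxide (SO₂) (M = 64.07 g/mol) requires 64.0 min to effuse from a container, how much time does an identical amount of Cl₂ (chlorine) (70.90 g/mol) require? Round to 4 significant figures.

67.32 min

Since effusion rate ∝ 1/√M, t_Cl₂/t_SO₂ = √(M_Cl₂/M_SO₂) = √(70.90/64.07) = √1.107 = 1.052.
So the time for Cl₂ is 64.0 × 1.052 = 67.32 min.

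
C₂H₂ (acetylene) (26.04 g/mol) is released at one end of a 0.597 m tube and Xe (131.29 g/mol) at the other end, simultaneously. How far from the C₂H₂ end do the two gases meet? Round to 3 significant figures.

Graham's law gives d_C₂H₂/d_Xe = rate_C₂H₂/rate_Xe = √(M_Xe/M_C₂H₂) = √(131.29/26.04) = 2.245.
With d_C₂H₂ + d_Xe = 0.597 m, d_Xe = 0.597/(1 + 2.245) = 0.1840 m.
d_C₂H₂ = 0.597 − 0.1840 = 0.413 m.

0.413 m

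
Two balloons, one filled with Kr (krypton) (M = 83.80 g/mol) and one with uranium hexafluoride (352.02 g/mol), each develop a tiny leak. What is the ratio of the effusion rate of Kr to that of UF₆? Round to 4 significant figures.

2.050

Graham's law gives rate_Kr/rate_UF₆ = √(M_UF₆/M_Kr) = √(352.02/83.80) = √4.201 = 2.050.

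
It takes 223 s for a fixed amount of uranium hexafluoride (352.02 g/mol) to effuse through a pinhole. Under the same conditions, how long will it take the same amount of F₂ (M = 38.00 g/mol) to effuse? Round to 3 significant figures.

73.3 s

From Graham's law, t_F₂/t_UF₆ = √(M_F₂/M_UF₆) = √(38.00/352.02) = √0.1079 = 0.3286.
So the time for F₂ is 223 × 0.3286 = 73.3 s.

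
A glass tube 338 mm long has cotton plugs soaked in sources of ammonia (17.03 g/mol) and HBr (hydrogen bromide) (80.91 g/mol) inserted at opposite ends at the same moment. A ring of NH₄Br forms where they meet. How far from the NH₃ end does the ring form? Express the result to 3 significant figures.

The fronts meet when d_NH₃ + d_HBr = L with d_NH₃/d_HBr = √(M_HBr/M_NH₃) (Graham's law). Here √(M_HBr/M_NH₃) = √(80.91/17.03) = 2.180.
With d_NH₃ + d_HBr = 338 mm, d_HBr = 338/(1 + 2.180) = 106.3 mm.
d_NH₃ = 338 − 106.3 = 232 mm.

232 mm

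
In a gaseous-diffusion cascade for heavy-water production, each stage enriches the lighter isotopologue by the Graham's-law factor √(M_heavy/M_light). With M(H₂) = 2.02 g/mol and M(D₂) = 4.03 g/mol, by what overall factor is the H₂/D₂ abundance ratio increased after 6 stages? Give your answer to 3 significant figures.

7.94

Overall factor = α^6 with α = √(4.03/2.02), i.e. (4.03/2.02)^(6/2).
= 1.99505^3 = 7.94.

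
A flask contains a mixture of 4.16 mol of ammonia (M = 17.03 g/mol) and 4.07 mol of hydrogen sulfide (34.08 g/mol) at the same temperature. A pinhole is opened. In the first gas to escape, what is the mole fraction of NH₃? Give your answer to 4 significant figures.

Effusion rate of each component ∝ n_i/√M_i (partial pressure × 1/√M).
Mole fraction of NH₃ in the effusate = (n_NH₃/√M_NH₃) / (n_NH₃/√M_NH₃ + n_H₂S/√M_H₂S)
= (4.16/√17.03) / (4.16/√17.03 + 4.07/√34.08) = 1.008/(1.008 + 0.6972) = 0.5912.

0.5912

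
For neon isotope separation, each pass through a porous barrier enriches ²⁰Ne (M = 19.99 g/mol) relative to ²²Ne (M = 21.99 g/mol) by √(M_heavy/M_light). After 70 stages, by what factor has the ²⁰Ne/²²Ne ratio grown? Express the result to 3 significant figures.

28.1

Each stage multiplies the ratio by α = √(21.99/19.99), so after 70 stages the overall factor is α^70 = (21.99/19.99)^(70/2).
= 1.10005^35 = 28.1.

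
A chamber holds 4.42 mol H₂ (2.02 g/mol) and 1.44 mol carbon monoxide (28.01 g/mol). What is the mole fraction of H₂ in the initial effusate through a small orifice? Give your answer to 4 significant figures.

Each component's effusion rate ∝ (its partial pressure)·(1/√M) ∝ n_i/√M_i.
So x_H₂ in the escaping gas = (n_H₂/√M_H₂) / Σ(n_i/√M_i)
= (4.42/√2.02) / (4.42/√2.02 + 1.44/√28.01) = 3.110/(3.110 + 0.2721) = 0.9195.

0.9195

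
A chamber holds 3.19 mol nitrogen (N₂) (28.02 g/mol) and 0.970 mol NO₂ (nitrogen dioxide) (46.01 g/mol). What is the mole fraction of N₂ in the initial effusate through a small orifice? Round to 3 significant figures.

0.808

Rate_i ∝ x_i/√M_i (Graham's law weighted by mole fraction), so the effusate composition follows n_i/√M_i.
x_N₂(eff) = (n_N₂/√M_N₂) / (n_N₂/√M_N₂ + n_NO₂/√M_NO₂)
= (3.19/√28.02) / (3.19/√28.02 + 0.970/√46.01) = 0.6026/(0.6026 + 0.1430) = 0.808.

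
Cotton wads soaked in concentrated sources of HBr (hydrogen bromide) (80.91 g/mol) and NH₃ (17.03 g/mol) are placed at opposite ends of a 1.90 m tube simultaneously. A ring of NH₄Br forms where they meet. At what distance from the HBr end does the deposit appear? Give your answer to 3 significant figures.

Distances travelled in equal time are proportional to diffusion rates, so d_HBr/d_NH₃ = √(M_NH₃/M_HBr) = √(17.03/80.91) = 0.4588.
With d_HBr + d_NH₃ = 1.90 m, d_NH₃ = 1.90/(1 + 0.4588) = 1.302 m.
d_HBr = 1.90 − 1.302 = 0.598 m.

0.598 m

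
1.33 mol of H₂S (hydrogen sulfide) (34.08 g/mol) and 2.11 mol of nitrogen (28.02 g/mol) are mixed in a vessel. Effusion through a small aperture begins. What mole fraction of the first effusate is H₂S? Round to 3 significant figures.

0.364

The effusion rate of species i is ∝ p_i/√M_i ∝ n_i/√M_i.
So x_H₂S in the escaping gas = (n_H₂S/√M_H₂S) / Σ(n_i/√M_i)
= (1.33/√34.08) / (1.33/√34.08 + 2.11/√28.02) = 0.2278/(0.2278 + 0.3986) = 0.364.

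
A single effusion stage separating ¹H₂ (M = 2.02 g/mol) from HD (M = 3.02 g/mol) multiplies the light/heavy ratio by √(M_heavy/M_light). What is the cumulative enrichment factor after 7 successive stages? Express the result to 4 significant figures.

After 7 stages the ratio has grown by (√(3.02/2.02))^7 = (3.02/2.02)^(7/2).
= 1.49505^(7/2) = 4.086.

4.086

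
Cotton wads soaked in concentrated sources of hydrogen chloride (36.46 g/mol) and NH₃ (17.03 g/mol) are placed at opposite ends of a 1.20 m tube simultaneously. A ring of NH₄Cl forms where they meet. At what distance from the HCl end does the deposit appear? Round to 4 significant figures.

0.4872 m

The fronts meet when d_HCl + d_NH₃ = L with d_HCl/d_NH₃ = √(M_NH₃/M_HCl) (Graham's law). Here √(M_NH₃/M_HCl) = √(17.03/36.46) = 0.6834.
With d_HCl + d_NH₃ = 1.20 m, d_NH₃ = 1.20/(1 + 0.6834) = 0.7128 m.
d_HCl = 1.20 − 0.7128 = 0.4872 m.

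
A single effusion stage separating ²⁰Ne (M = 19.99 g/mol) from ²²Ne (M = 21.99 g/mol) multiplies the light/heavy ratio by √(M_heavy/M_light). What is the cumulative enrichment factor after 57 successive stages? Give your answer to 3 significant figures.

The single-stage factor is √(M_heavy/M_light), so 57 stages give [√(21.99/19.99)]^57 = (21.99/19.99)^(57/2).
= 1.10005^(57/2) = 15.1.

15.1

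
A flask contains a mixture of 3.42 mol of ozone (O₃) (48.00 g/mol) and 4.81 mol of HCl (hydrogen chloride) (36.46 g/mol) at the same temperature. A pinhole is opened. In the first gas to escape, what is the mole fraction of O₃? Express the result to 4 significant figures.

The effusion rate of species i is ∝ p_i/√M_i ∝ n_i/√M_i.
Mole fraction of O₃ in the effusate = (n_O₃/√M_O₃) / (n_O₃/√M_O₃ + n_HCl/√M_HCl)
= (3.42/√48.00) / (3.42/√48.00 + 4.81/√36.46) = 0.4936/(0.4936 + 0.7966) = 0.3826.

0.3826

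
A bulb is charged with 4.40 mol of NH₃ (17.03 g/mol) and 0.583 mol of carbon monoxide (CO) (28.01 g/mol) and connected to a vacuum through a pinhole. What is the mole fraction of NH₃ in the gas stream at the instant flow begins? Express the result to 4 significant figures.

Each component's effusion rate ∝ (its partial pressure)·(1/√M) ∝ n_i/√M_i.
x_NH₃(eff) = (n_NH₃/√M_NH₃) / (n_NH₃/√M_NH₃ + n_CO/√M_CO)
= (4.40/√17.03) / (4.40/√17.03 + 0.583/√28.01) = 1.066/(1.066 + 0.1102) = 0.9064.

0.9064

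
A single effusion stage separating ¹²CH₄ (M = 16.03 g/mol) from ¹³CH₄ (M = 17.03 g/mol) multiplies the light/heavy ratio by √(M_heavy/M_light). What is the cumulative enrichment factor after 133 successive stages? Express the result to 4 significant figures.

After 133 stages the ratio has grown by (√(17.03/16.03))^133 = (17.03/16.03)^(133/2).
= 1.06238^(133/2) = 55.94.

55.94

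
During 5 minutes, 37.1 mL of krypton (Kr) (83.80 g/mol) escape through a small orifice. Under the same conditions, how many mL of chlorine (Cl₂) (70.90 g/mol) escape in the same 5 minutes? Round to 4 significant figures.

40.33 mL

By Graham's law, rate_Cl₂/rate_Kr = √(M_Kr/M_Cl₂) = √(83.80/70.90) = √1.182 = 1.087.
So the volume for Cl₂ is 37.1 × 1.087 = 40.33 mL.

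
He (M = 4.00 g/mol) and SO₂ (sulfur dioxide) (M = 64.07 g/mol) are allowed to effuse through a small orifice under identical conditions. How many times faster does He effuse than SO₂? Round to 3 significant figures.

Graham's law gives rate_He/rate_SO₂ = √(M_SO₂/M_He) = √(64.07/4.00) = √16.02 = 4.00.

4.00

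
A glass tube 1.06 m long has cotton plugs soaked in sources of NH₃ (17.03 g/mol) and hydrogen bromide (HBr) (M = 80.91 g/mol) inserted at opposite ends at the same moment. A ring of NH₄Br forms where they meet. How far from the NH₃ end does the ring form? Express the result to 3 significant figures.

0.727 m

Graham's law gives d_NH₃/d_HBr = rate_NH₃/rate_HBr = √(M_HBr/M_NH₃) = √(80.91/17.03) = 2.180.
With d_NH₃ + d_HBr = 1.06 m, d_HBr = 1.06/(1 + 2.180) = 0.3334 m.
d_NH₃ = 1.06 − 0.3334 = 0.727 m.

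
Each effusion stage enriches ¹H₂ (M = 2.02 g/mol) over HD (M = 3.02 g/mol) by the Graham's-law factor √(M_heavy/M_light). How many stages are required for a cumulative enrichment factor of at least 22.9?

Single-stage factor α = √(3.02/2.02), so ln α = ½ ln(1.49505) = 0.2011.
Need α^N ≥ 22.9 ⇒ N ≥ ln(22.9) / ln α = 3.131 / 0.2011 = 15.57.
So at least 16 stages are needed.

16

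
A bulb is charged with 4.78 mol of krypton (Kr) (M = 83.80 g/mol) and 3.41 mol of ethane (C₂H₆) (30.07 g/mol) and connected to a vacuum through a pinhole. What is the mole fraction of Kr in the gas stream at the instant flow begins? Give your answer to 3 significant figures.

0.456

Rate_i ∝ x_i/√M_i (Graham's law weighted by mole fraction), so the effusate composition follows n_i/√M_i.
So x_Kr in the escaping gas = (n_Kr/√M_Kr) / Σ(n_i/√M_i)
= (4.78/√83.80) / (4.78/√83.80 + 3.41/√30.07) = 0.5222/(0.5222 + 0.6219) = 0.456.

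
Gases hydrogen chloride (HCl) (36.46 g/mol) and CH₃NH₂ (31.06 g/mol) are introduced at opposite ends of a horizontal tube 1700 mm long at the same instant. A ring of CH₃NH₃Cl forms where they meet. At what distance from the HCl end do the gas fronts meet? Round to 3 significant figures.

The fronts meet when d_HCl + d_CH₃NH₂ = L with d_HCl/d_CH₃NH₂ = √(M_CH₃NH₂/M_HCl) (Graham's law). Here √(M_CH₃NH₂/M_HCl) = √(31.06/36.46) = 0.9230.
With d_HCl + d_CH₃NH₂ = 1700 mm, d_CH₃NH₂ = 1700/(1 + 0.9230) = 884.0 mm.
d_HCl = 1700 − 884.0 = 816 mm.

816 mm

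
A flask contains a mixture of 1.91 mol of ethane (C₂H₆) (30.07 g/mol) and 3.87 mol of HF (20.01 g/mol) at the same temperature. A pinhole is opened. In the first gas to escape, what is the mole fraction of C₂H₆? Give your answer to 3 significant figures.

0.287

Each component's effusion rate ∝ (its partial pressure)·(1/√M) ∝ n_i/√M_i.
x_C₂H₆(eff) = (n_C₂H₆/√M_C₂H₆) / (n_C₂H₆/√M_C₂H₆ + n_HF/√M_HF)
= (1.91/√30.07) / (1.91/√30.07 + 3.87/√20.01) = 0.3483/(0.3483 + 0.8651) = 0.287.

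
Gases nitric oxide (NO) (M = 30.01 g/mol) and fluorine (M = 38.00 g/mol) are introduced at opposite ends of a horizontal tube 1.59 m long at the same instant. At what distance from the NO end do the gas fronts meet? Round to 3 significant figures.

0.842 m

In equal time, each gas travels a distance ∝ its rate ∝ 1/√M, so d_NO/d_F₂ = √(M_F₂/M_NO) = √(38.00/30.01) = 1.125.
With d_NO + d_F₂ = 1.59 m, d_F₂ = 1.59/(1 + 1.125) = 0.7481 m.
d_NO = 1.59 − 0.7481 = 0.842 m.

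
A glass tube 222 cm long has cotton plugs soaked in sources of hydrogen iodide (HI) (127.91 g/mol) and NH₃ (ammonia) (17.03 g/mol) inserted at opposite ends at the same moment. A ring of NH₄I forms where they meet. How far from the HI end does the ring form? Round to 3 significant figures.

Graham's law gives d_HI/d_NH₃ = rate_HI/rate_NH₃ = √(M_NH₃/M_HI) = √(17.03/127.91) = 0.3649.
With d_HI + d_NH₃ = 222 cm, d_NH₃ = 222/(1 + 0.3649) = 162.7 cm.
d_HI = 222 − 162.7 = 59.3 cm.

59.3 cm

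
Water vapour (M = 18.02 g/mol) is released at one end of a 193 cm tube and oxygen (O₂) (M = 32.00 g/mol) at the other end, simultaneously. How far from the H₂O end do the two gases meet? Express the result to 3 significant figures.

Distances travelled in equal time are proportional to diffusion rates, so d_H₂O/d_O₂ = √(M_O₂/M_H₂O) = √(32.00/18.02) = 1.333.
With d_H₂O + d_O₂ = 193 cm, d_O₂ = 193/(1 + 1.333) = 82.74 cm.
d_H₂O = 193 − 82.74 = 110 cm.

110 cm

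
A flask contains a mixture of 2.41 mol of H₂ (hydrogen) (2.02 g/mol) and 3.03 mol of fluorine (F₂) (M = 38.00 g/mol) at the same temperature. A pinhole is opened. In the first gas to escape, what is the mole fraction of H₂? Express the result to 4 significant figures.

The effusion rate of species i is ∝ p_i/√M_i ∝ n_i/√M_i.
So x_H₂ in the escaping gas = (n_H₂/√M_H₂) / Σ(n_i/√M_i)
= (2.41/√2.02) / (2.41/√2.02 + 3.03/√38.00) = 1.696/(1.696 + 0.4915) = 0.7753.

0.7753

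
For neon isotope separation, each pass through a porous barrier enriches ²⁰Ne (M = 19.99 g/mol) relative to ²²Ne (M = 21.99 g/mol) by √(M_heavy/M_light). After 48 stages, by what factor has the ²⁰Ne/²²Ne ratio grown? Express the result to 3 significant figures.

9.86

After 48 stages the ratio has grown by (√(21.99/19.99))^48 = (21.99/19.99)^(48/2).
= 1.10005^24 = 9.86.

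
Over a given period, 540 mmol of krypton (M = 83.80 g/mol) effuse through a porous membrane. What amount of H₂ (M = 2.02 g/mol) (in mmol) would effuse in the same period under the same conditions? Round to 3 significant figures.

Using Graham's law: rate_H₂/rate_Kr = √(M_Kr/M_H₂) = √(83.80/2.02) = √41.49 = 6.441.
So the amount for H₂ is 540 × 6.441 = 3480 mmol.

3480 mmol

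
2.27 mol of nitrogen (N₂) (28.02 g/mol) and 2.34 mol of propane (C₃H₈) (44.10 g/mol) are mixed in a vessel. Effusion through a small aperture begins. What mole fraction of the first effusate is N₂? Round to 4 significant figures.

Rate_i ∝ x_i/√M_i (Graham's law weighted by mole fraction), so the effusate composition follows n_i/√M_i.
x_N₂(eff) = (n_N₂/√M_N₂) / (n_N₂/√M_N₂ + n_C₃H₈/√M_C₃H₈)
= (2.27/√28.02) / (2.27/√28.02 + 2.34/√44.10) = 0.4288/(0.4288 + 0.3524) = 0.5489.

0.5489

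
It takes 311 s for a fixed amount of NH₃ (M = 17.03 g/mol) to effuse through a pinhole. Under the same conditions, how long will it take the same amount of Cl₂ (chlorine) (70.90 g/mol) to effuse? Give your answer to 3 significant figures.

635 s

By Graham's law, t_Cl₂/t_NH₃ = √(M_Cl₂/M_NH₃) = √(70.90/17.03) = √4.163 = 2.040.
So the time for Cl₂ is 311 × 2.040 = 635 s.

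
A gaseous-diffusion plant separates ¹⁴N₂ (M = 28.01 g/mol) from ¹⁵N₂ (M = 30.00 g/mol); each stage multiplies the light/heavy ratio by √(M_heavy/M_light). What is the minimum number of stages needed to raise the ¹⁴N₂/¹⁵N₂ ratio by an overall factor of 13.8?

77

Single-stage factor α = √(30.00/28.01), so ln α = ½ ln(1.07105) = 0.03432.
Need α^N ≥ 13.8 ⇒ N ≥ ln(13.8) / ln α = 2.625 / 0.03432 = 76.48.
Rounding up, N = 77 stages.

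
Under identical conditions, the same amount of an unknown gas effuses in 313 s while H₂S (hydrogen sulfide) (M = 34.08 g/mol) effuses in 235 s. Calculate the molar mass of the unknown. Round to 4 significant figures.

By Graham's law, t_X/t_H₂S = √(M_X/M_H₂S).
313/235 = 1.332 = √(M_X/34.08)
M_X = 34.08 × 1.332² = 34.08 × 1.774 = 60.46 g/mol

60.46 g/mol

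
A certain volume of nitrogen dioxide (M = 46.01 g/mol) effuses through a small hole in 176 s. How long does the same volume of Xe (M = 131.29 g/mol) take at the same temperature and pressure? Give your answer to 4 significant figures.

297.3 s

By Graham's law, t_Xe/t_NO₂ = √(M_Xe/M_NO₂) = √(131.29/46.01) = √2.854 = 1.689.
So the time for Xe is 176 × 1.689 = 297.3 s.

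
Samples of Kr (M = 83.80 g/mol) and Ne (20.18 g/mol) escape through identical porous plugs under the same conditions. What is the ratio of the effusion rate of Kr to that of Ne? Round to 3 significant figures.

Since effusion rate ∝ 1/√M, rate_Kr/rate_Ne = √(M_Ne/M_Kr) = √(20.18/83.80) = √0.2408 = 0.491.

0.491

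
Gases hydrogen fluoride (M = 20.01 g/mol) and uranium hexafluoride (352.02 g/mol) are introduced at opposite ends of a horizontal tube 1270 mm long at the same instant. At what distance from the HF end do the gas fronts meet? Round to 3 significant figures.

1030 mm

Distances travelled in equal time are proportional to diffusion rates, so d_HF/d_UF₆ = √(M_UF₆/M_HF) = √(352.02/20.01) = 4.194.
With d_HF + d_UF₆ = 1270 mm, d_UF₆ = 1270/(1 + 4.194) = 244.5 mm.
d_HF = 1270 − 244.5 = 1030 mm.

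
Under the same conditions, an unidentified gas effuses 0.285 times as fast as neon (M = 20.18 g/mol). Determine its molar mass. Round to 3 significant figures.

248 g/mol

By Graham's law, rate_X/rate_Ne = √(M_Ne/M_X).
0.285 = √(20.18/M_X)
M_X = 20.18 / 0.285² = 20.18 / 0.08122 = 248 g/mol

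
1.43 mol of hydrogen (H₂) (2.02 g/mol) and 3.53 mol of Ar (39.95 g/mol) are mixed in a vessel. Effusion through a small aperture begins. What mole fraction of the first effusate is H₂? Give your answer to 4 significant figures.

0.6431

Rate_i ∝ x_i/√M_i (Graham's law weighted by mole fraction), so the effusate composition follows n_i/√M_i.
Mole fraction of H₂ in the effusate = (n_H₂/√M_H₂) / (n_H₂/√M_H₂ + n_Ar/√M_Ar)
= (1.43/√2.02) / (1.43/√2.02 + 3.53/√39.95) = 1.006/(1.006 + 0.5585) = 0.6431.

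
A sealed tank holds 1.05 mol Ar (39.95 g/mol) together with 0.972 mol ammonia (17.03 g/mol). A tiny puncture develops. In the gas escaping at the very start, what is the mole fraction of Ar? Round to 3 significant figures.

0.414

The effusion rate of species i is ∝ p_i/√M_i ∝ n_i/√M_i.
x_Ar(eff) = (n_Ar/√M_Ar) / (n_Ar/√M_Ar + n_NH₃/√M_NH₃)
= (1.05/√39.95) / (1.05/√39.95 + 0.972/√17.03) = 0.1661/(0.1661 + 0.2355) = 0.414.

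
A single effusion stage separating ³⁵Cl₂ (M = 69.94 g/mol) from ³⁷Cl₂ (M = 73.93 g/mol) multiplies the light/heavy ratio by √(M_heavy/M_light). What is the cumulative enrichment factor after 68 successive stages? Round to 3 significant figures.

6.60

After 68 stages the ratio has grown by (√(73.93/69.94))^68 = (73.93/69.94)^(68/2).
= 1.05705^34 = 6.60.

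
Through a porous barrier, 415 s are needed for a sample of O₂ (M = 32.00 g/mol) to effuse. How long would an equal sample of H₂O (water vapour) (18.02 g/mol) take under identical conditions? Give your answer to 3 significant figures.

311 s

From Graham's law, t_H₂O/t_O₂ = √(M_H₂O/M_O₂) = √(18.02/32.00) = √0.5631 = 0.7504.
So the time for H₂O is 415 × 0.7504 = 311 s.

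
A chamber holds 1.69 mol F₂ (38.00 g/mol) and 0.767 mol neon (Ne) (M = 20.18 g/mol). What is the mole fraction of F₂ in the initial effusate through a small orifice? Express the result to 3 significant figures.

Effusion rate of each component ∝ n_i/√M_i (partial pressure × 1/√M).
So x_F₂ in the escaping gas = (n_F₂/√M_F₂) / Σ(n_i/√M_i)
= (1.69/√38.00) / (1.69/√38.00 + 0.767/√20.18) = 0.2742/(0.2742 + 0.1707) = 0.616.

0.616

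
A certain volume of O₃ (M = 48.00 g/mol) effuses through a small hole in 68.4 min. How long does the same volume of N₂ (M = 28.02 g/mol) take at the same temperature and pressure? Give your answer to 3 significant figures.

Graham's law gives t_N₂/t_O₃ = √(M_N₂/M_O₃) = √(28.02/48.00) = √0.5837 = 0.7640.
So the time for N₂ is 68.4 × 0.7640 = 52.3 min.

52.3 min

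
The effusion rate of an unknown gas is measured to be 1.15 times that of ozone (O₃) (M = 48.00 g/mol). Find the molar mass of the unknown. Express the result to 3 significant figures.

Using Graham's law: rate_X/rate_O₃ = √(M_O₃/M_X).
1.15 = √(48.00/M_X)
M_X = 48.00 / 1.15² = 48.00 / 1.322 = 36.3 g/mol

36.3 g/mol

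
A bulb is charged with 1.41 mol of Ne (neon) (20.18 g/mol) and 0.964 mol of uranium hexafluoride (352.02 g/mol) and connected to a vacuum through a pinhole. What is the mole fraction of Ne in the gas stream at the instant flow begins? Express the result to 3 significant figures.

Effusion rate of each component ∝ n_i/√M_i (partial pressure × 1/√M).
x_Ne(eff) = (n_Ne/√M_Ne) / (n_Ne/√M_Ne + n_UF₆/√M_UF₆)
= (1.41/√20.18) / (1.41/√20.18 + 0.964/√352.02) = 0.3139/(0.3139 + 0.05138) = 0.859.

0.859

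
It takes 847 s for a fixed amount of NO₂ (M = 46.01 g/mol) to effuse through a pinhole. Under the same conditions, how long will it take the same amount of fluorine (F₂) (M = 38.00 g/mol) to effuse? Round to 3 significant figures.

By Graham's law, t_F₂/t_NO₂ = √(M_F₂/M_NO₂) = √(38.00/46.01) = √0.8259 = 0.9088.
So the time for F₂ is 847 × 0.9088 = 770 s.

770 s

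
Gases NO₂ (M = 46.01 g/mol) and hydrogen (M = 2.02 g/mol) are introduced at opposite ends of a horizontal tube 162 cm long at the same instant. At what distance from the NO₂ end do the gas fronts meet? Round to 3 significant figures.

Graham's law gives d_NO₂/d_H₂ = rate_NO₂/rate_H₂ = √(M_H₂/M_NO₂) = √(2.02/46.01) = 0.2095.
With d_NO₂ + d_H₂ = 162 cm, d_H₂ = 162/(1 + 0.2095) = 133.9 cm.
d_NO₂ = 162 − 133.9 = 28.1 cm.

28.1 cm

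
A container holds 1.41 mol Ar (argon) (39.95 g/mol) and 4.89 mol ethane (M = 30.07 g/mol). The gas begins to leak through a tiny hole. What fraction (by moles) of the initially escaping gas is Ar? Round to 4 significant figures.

0.2001

Effusion rate of each component ∝ n_i/√M_i (partial pressure × 1/√M).
x_Ar(eff) = (n_Ar/√M_Ar) / (n_Ar/√M_Ar + n_C₂H₆/√M_C₂H₆)
= (1.41/√39.95) / (1.41/√39.95 + 4.89/√30.07) = 0.2231/(0.2231 + 0.8917) = 0.2001.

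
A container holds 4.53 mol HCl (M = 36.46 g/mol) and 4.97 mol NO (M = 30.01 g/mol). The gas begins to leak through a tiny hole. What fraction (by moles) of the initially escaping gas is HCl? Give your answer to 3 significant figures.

Rate_i ∝ x_i/√M_i (Graham's law weighted by mole fraction), so the effusate composition follows n_i/√M_i.
Mole fraction of HCl in the effusate = (n_HCl/√M_HCl) / (n_HCl/√M_HCl + n_NO/√M_NO)
= (4.53/√36.46) / (4.53/√36.46 + 4.97/√30.01) = 0.7502/(0.7502 + 0.9072) = 0.453.

0.453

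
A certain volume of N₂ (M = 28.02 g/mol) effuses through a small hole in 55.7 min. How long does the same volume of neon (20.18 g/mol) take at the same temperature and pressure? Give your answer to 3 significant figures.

47.3 min

Since effusion rate ∝ 1/√M, t_Ne/t_N₂ = √(M_Ne/M_N₂) = √(20.18/28.02) = √0.7202 = 0.8486.
So the time for Ne is 55.7 × 0.8486 = 47.3 min.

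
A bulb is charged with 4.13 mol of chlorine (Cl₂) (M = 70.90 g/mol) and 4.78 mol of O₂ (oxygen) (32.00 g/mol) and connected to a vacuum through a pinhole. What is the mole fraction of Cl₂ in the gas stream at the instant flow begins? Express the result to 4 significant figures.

0.3673

Each component's effusion rate ∝ (its partial pressure)·(1/√M) ∝ n_i/√M_i.
So x_Cl₂ in the escaping gas = (n_Cl₂/√M_Cl₂) / Σ(n_i/√M_i)
= (4.13/√70.90) / (4.13/√70.90 + 4.78/√32.00) = 0.4905/(0.4905 + 0.8450) = 0.3673.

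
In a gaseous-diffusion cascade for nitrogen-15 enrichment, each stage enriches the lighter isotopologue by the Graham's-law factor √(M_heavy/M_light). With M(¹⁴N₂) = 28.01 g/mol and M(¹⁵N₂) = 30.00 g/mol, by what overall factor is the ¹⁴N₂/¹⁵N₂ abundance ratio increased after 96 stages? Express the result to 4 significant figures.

Overall factor = α^96 with α = √(30.00/28.01), i.e. (30.00/28.01)^(96/2).
= 1.07105^48 = 26.96.

26.96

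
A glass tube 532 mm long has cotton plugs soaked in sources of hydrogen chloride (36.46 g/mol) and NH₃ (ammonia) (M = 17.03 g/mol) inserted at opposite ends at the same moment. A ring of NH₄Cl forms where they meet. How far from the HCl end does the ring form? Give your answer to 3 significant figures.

In equal time, each gas travels a distance ∝ its rate ∝ 1/√M, so d_HCl/d_NH₃ = √(M_NH₃/M_HCl) = √(17.03/36.46) = 0.6834.
With d_HCl + d_NH₃ = 532 mm, d_NH₃ = 532/(1 + 0.6834) = 316.0 mm.
d_HCl = 532 − 316.0 = 216 mm.

216 mm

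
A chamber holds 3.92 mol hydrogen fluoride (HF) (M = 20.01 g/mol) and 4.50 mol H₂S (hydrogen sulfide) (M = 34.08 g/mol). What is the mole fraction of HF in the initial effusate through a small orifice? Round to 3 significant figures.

0.532

Effusion rate of each component ∝ n_i/√M_i (partial pressure × 1/√M).
x_HF(eff) = (n_HF/√M_HF) / (n_HF/√M_HF + n_H₂S/√M_H₂S)
= (3.92/√20.01) / (3.92/√20.01 + 4.50/√34.08) = 0.8763/(0.8763 + 0.7708) = 0.532.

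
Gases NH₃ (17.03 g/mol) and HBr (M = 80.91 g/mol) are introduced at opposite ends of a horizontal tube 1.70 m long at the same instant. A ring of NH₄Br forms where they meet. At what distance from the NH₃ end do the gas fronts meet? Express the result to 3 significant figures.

Distances travelled in equal time are proportional to diffusion rates, so d_NH₃/d_HBr = √(M_HBr/M_NH₃) = √(80.91/17.03) = 2.180.
With d_NH₃ + d_HBr = 1.70 m, d_HBr = 1.70/(1 + 2.180) = 0.5346 m.
d_NH₃ = 1.70 − 0.5346 = 1.17 m.

1.17 m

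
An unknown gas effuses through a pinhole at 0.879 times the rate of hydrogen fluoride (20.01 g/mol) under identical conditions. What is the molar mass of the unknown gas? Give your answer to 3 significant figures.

25.9 g/mol

Using Graham's law: rate_X/rate_HF = √(M_HF/M_X).
0.879 = √(20.01/M_X)
M_X = 20.01 / 0.879² = 20.01 / 0.7726 = 25.9 g/mol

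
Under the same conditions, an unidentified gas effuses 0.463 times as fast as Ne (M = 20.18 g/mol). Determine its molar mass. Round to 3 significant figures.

94.1 g/mol

By Graham's law, rate_X/rate_Ne = √(M_Ne/M_X).
0.463 = √(20.18/M_X)
M_X = 20.18 / 0.463² = 20.18 / 0.2144 = 94.1 g/mol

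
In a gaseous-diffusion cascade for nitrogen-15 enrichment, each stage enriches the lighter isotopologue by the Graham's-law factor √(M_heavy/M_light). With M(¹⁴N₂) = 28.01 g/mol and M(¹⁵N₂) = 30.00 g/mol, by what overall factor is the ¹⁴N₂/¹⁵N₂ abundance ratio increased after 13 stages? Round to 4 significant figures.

After 13 stages the ratio has grown by (√(30.00/28.01))^13 = (30.00/28.01)^(13/2).
= 1.07105^(13/2) = 1.562.

1.562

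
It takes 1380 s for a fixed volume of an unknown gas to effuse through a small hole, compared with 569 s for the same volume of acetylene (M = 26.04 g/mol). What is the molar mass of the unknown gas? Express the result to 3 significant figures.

Since effusion rate ∝ 1/√M, t_X/t_C₂H₂ = √(M_X/M_C₂H₂).
1380/569 = 2.425 = √(M_X/26.04)
M_X = 26.04 × 2.425² = 26.04 × 5.882 = 153 g/mol

153 g/mol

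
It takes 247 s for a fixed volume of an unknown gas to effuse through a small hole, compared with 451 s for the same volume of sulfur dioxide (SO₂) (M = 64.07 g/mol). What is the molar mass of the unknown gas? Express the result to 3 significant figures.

19.2 g/mol

Using Graham's law: t_X/t_SO₂ = √(M_X/M_SO₂).
247/451 = 0.5477 = √(M_X/64.07)
M_X = 64.07 × 0.5477² = 64.07 × 0.2999 = 19.2 g/mol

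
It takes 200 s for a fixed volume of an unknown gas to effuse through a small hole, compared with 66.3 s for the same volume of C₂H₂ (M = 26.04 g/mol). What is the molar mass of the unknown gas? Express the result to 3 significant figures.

By Graham's law, t_X/t_C₂H₂ = √(M_X/M_C₂H₂).
200/66.3 = 3.017 = √(M_X/26.04)
M_X = 26.04 × 3.017² = 26.04 × 9.100 = 237 g/mol

237 g/mol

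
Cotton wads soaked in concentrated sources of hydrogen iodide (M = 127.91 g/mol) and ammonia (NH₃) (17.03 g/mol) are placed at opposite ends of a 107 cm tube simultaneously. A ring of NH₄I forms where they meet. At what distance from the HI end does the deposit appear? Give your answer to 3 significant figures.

28.6 cm

The fronts meet when d_HI + d_NH₃ = L with d_HI/d_NH₃ = √(M_NH₃/M_HI) (Graham's law). Here √(M_NH₃/M_HI) = √(17.03/127.91) = 0.3649.
With d_HI + d_NH₃ = 107 cm, d_NH₃ = 107/(1 + 0.3649) = 78.39 cm.
d_HI = 107 − 78.39 = 28.6 cm.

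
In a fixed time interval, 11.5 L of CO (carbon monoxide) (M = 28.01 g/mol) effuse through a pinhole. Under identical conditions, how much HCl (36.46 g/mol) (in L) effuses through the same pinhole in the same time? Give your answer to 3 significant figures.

By Graham's law, rate_HCl/rate_CO = √(M_CO/M_HCl) = √(28.01/36.46) = √0.7682 = 0.8765.
So the volume for HCl is 11.5 × 0.8765 = 10.1 L.

10.1 L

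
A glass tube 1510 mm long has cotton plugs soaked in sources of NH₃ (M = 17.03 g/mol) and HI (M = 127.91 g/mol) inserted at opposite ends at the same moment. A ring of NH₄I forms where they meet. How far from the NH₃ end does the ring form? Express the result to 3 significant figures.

1110 mm

In equal time, each gas travels a distance ∝ its rate ∝ 1/√M, so d_NH₃/d_HI = √(M_HI/M_NH₃) = √(127.91/17.03) = 2.741.
With d_NH₃ + d_HI = 1510 mm, d_HI = 1510/(1 + 2.741) = 403.7 mm.
d_NH₃ = 1510 − 403.7 = 1110 mm.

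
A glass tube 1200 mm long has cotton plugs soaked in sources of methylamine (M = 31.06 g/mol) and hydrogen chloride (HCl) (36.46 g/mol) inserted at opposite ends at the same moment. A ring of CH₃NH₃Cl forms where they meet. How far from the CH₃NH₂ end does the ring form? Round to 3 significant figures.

624 mm

In equal time, each gas travels a distance ∝ its rate ∝ 1/√M, so d_CH₃NH₂/d_HCl = √(M_HCl/M_CH₃NH₂) = √(36.46/31.06) = 1.083.
With d_CH₃NH₂ + d_HCl = 1200 mm, d_HCl = 1200/(1 + 1.083) = 576.0 mm.
d_CH₃NH₂ = 1200 − 576.0 = 624 mm.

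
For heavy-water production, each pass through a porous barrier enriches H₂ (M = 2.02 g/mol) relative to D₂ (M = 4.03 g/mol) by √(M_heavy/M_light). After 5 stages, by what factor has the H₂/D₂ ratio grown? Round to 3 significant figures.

5.62

The single-stage factor is √(M_heavy/M_light), so 5 stages give [√(4.03/2.02)]^5 = (4.03/2.02)^(5/2).
= 1.99505^(5/2) = 5.62.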